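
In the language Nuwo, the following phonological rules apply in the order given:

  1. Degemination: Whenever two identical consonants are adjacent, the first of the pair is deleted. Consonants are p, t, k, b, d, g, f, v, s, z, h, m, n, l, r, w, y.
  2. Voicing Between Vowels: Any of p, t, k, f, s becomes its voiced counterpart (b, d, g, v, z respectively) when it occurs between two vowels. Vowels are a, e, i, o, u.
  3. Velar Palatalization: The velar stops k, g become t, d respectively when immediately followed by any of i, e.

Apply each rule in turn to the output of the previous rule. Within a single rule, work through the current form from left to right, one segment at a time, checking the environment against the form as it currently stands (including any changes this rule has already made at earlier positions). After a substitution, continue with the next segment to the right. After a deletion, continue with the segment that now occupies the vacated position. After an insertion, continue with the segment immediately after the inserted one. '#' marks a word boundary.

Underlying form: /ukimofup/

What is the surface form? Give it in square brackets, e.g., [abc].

[udimovup]

1 Degemination: no change — [ukimofup]
2 Voicing Between Vowels: [ukimofup] → [ugimovup]
3 Velar Palatalization: [ugimovup] → [udimovup]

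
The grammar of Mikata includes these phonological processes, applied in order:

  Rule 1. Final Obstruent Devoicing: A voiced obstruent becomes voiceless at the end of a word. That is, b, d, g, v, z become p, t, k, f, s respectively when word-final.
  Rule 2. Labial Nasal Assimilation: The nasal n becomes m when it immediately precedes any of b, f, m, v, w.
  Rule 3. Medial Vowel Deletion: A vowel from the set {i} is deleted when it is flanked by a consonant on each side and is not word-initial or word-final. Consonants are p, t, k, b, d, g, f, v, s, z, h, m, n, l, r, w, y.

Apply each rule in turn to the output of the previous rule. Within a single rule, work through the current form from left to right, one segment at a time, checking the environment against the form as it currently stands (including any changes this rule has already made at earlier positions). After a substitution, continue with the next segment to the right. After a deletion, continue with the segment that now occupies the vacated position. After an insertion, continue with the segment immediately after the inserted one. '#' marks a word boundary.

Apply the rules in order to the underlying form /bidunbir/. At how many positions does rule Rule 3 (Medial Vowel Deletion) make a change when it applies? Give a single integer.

Rule 1 Final Obstruent Devoicing: no change — [bidunbir]
Rule 2 Labial Nasal Assimilation: [bidunbir] → [bidumbir]
Rule 3 Medial Vowel Deletion: [bidumbir] → [bdumbr]
Rule Rule 3 changed 2 position(s).

2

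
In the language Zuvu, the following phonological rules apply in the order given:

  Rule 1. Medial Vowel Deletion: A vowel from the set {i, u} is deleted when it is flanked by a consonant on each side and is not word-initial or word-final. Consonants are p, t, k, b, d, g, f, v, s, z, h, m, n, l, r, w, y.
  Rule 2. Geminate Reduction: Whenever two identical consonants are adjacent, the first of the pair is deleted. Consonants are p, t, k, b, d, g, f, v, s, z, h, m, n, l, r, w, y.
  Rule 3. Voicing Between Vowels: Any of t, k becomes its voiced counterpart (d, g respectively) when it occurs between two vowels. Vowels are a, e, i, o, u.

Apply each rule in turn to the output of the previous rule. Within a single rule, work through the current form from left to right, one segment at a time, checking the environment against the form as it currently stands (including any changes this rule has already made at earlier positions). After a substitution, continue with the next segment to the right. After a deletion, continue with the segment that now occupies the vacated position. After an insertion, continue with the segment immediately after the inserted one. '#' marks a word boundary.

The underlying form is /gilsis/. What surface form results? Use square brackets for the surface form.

Rule 1 Medial Vowel Deletion: [gilsis] → [glss]
Rule 2 Geminate Reduction: [glss] → [gls]
Rule 3 Voicing Between Vowels: no change — [gls]

[gls]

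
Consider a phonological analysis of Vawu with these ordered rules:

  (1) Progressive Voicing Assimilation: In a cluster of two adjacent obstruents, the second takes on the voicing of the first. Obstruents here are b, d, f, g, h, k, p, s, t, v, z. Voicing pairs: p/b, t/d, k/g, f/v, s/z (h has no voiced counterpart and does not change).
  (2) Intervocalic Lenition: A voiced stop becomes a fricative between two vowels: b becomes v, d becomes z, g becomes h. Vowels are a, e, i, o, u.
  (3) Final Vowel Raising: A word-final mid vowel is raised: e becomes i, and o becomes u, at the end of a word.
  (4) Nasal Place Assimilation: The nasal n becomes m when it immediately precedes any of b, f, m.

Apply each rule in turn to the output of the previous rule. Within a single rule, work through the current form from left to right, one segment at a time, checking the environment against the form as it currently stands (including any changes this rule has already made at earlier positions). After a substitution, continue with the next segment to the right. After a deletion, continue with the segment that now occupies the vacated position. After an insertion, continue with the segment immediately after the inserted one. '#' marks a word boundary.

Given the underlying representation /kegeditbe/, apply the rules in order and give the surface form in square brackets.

(1) Progressive Voicing Assimilation: [kegeditbe] → [kegeditpe]
(2) Intervocalic Lenition: [kegeditpe] → [kehezitpe]
(3) Final Vowel Raising: [kehezitpe] → [kehezitpi]
(4) Nasal Place Assimilation: no change — [kehezitpi]

[kehezitpi]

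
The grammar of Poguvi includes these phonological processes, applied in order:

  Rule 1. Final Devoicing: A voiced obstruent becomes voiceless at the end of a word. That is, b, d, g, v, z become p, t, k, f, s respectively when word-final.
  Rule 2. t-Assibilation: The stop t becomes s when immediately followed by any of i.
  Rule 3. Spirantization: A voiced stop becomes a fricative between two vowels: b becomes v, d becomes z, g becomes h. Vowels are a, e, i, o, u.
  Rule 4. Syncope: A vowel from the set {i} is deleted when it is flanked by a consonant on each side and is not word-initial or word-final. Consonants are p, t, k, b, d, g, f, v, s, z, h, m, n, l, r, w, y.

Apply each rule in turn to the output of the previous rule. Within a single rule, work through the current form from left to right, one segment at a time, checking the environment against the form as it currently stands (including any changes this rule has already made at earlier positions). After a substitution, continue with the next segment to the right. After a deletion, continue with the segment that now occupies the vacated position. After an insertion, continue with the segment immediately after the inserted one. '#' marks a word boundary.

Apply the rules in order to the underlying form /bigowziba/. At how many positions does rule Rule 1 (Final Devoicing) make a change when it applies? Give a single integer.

Rule 1 Final Devoicing: no change — [bigowziba]
Rule 2 t-Assibilation: no change — [bigowziba]
Rule 3 Spirantization: [bigowziba] → [bihowziva]
Rule 4 Syncope: [bihowziva] → [bhowzva]
Rule Rule 1 changed 0 position(s).

0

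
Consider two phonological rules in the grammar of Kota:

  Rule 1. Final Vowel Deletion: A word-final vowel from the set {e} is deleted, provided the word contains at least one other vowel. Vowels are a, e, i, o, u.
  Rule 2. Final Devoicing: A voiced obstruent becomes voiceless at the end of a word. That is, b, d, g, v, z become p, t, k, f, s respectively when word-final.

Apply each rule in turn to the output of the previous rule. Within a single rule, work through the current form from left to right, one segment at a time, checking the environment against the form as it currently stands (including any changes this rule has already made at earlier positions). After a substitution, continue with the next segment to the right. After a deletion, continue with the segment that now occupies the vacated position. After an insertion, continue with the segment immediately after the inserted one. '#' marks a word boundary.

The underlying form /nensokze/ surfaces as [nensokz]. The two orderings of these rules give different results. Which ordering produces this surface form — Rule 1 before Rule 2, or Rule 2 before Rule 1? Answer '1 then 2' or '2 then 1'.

Order 1 then 2:
  1 Final Vowel Deletion: [nensokze] → [nensokz]
  2 Final Devoicing: [nensokz] → [nensoks]
  result: [nensoks]
Order 2 then 1:
  2 Final Devoicing: no change — [nensokze]
  1 Final Vowel Deletion: [nensokze] → [nensokz]
  result: [nensokz]

2 then 1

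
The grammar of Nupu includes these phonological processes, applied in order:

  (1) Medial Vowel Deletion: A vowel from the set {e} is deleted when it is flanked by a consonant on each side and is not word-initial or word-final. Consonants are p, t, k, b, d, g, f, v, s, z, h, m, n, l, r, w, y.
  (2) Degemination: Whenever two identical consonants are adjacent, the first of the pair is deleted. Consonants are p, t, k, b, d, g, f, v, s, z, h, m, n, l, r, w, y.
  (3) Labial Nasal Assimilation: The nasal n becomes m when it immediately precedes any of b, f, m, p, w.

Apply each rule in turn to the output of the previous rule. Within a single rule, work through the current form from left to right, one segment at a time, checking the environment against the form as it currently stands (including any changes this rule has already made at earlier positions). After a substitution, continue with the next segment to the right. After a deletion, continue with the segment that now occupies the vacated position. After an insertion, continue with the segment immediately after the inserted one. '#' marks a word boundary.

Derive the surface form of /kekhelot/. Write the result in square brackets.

[khlot]

(1) Medial Vowel Deletion: [kekhelot] → [kkhlot]
(2) Degemination: [kkhlot] → [khlot]
(3) Labial Nasal Assimilation: no change — [khlot]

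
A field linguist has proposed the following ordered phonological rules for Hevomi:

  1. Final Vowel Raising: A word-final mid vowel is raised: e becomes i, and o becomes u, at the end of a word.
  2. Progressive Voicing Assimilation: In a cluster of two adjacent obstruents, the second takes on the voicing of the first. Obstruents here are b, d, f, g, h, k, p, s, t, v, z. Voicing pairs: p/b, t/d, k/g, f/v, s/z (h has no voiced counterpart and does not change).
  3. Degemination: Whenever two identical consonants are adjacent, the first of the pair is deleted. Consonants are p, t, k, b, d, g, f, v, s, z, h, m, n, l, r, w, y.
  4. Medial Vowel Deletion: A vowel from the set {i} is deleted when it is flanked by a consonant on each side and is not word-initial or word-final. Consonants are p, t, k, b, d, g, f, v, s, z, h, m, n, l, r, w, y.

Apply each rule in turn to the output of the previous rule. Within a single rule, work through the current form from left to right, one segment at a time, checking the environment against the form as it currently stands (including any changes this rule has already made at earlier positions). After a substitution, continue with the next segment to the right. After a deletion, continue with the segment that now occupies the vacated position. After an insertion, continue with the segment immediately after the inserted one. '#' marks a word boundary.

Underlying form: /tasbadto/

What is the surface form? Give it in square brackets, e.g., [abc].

[taspadu]

1 Final Vowel Raising: [tasbadto] → [tasbadtu]
2 Progressive Voicing Assimilation: [tasbadtu] → [taspaddu]
3 Degemination: [taspaddu] → [taspadu]
4 Medial Vowel Deletion: no change — [taspadu]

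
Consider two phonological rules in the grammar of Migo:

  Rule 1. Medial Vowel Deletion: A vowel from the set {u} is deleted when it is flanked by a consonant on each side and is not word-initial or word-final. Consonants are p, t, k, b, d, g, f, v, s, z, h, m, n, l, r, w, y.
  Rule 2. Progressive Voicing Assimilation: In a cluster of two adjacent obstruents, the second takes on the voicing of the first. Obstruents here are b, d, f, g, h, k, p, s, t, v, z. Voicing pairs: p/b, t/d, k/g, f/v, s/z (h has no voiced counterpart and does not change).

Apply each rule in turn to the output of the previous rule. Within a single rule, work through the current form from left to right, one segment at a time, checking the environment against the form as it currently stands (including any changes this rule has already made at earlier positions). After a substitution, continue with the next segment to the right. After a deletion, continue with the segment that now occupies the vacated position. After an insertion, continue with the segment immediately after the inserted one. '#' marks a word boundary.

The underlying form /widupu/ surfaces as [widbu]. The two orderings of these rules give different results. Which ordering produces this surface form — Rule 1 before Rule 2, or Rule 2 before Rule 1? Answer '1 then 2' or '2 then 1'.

Order 1 then 2:
  1 Medial Vowel Deletion: [widupu] → [widpu]
  2 Progressive Voicing Assimilation: [widpu] → [widbu]
  result: [widbu]
Order 2 then 1:
  2 Progressive Voicing Assimilation: no change — [widupu]
  1 Medial Vowel Deletion: [widupu] → [widpu]
  result: [widpu]

1 then 2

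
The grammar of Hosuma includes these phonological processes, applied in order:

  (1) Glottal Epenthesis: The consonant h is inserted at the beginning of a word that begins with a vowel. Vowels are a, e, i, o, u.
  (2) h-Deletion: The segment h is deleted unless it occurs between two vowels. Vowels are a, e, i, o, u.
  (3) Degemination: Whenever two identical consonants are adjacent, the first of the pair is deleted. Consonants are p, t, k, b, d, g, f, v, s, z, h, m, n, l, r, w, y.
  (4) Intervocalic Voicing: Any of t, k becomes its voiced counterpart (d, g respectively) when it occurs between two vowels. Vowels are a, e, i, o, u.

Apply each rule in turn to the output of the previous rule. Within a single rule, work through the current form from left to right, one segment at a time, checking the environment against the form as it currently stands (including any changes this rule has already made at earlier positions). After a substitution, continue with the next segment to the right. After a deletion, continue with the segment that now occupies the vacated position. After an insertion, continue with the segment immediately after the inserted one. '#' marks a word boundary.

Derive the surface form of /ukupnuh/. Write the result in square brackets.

(1) Glottal Epenthesis: [ukupnuh] → [hukupnuh]
(2) h-Deletion: [hukupnuh] → [ukupnu]
(3) Degemination: no change — [ukupnu]
(4) Intervocalic Voicing: [ukupnu] → [ugupnu]

[ugupnu]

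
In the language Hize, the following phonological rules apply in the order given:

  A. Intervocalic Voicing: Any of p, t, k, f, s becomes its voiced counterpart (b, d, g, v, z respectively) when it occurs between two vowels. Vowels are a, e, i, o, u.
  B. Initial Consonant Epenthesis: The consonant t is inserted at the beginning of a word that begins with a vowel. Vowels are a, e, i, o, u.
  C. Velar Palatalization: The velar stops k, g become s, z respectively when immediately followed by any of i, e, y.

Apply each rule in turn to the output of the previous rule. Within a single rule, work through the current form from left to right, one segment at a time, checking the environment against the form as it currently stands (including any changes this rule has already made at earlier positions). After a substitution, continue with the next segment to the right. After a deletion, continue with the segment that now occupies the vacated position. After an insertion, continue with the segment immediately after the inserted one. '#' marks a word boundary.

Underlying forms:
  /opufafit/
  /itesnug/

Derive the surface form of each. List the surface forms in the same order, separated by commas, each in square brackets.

/opufafit/:
  A Intervocalic Voicing: [opufafit] → [obuvavit]
  B Initial Consonant Epenthesis: [obuvavit] → [tobuvavit]
  C Velar Palatalization: no change — [tobuvavit]
/itesnug/:
  A Intervocalic Voicing: [itesnug] → [idesnug]
  B Initial Consonant Epenthesis: [idesnug] → [tidesnug]
  C Velar Palatalization: no change — [tidesnug]

[tobuvavit], [tidesnug]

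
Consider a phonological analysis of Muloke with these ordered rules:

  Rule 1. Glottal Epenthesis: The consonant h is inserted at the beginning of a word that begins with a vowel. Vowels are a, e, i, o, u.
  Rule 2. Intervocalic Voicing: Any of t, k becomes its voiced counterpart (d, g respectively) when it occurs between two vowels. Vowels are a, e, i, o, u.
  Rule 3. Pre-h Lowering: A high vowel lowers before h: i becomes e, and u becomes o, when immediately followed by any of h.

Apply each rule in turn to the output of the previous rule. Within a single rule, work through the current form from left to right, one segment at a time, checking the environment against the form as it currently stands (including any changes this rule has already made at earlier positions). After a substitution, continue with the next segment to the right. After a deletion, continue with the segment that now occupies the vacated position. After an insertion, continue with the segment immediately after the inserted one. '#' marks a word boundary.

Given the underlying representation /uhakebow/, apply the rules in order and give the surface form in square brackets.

Rule 1 Glottal Epenthesis: [uhakebow] → [huhakebow]
Rule 2 Intervocalic Voicing: [huhakebow] → [huhagebow]
Rule 3 Pre-h Lowering: [huhagebow] → [hohagebow]

[hohagebow]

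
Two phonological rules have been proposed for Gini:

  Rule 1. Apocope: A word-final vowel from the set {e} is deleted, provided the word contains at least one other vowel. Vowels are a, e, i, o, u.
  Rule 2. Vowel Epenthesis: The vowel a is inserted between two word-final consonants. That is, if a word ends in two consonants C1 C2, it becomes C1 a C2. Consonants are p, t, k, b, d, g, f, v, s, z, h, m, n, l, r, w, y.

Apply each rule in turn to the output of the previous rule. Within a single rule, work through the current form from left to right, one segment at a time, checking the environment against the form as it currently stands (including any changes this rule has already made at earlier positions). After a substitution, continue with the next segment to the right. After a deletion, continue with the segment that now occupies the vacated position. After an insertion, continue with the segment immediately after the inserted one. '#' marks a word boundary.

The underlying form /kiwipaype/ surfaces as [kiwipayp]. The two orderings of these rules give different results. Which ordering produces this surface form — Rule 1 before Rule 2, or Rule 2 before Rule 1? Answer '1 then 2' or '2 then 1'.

Order 1 then 2:
  1 Apocope: [kiwipaype] → [kiwipayp]
  2 Vowel Epenthesis: [kiwipayp] → [kiwipayap]
  result: [kiwipayap]
Order 2 then 1:
  2 Vowel Epenthesis: no change — [kiwipaype]
  1 Apocope: [kiwipaype] → [kiwipayp]
  result: [kiwipayp]

2 then 1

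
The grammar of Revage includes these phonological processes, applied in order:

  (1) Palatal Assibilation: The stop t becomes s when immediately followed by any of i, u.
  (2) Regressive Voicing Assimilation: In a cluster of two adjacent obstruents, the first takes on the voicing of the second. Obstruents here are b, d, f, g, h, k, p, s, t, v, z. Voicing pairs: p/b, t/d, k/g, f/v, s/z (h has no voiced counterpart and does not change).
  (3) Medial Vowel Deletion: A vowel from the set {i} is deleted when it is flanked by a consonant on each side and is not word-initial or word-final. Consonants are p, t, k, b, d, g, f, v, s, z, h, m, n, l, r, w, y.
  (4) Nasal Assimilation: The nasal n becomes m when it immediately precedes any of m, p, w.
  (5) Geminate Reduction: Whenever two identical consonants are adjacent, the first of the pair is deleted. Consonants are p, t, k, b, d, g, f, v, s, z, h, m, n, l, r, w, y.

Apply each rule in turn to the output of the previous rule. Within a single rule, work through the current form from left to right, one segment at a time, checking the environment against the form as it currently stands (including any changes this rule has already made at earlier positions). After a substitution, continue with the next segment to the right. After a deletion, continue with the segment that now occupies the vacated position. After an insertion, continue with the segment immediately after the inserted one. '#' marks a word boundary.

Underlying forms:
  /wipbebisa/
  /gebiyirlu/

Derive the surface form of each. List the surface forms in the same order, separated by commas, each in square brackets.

/wipbebisa/:
  (1) Palatal Assibilation: no change — [wipbebisa]
  (2) Regressive Voicing Assimilation: [wipbebisa] → [wibbebisa]
  (3) Medial Vowel Deletion: [wibbebisa] → [wbbebsa]
  (4) Nasal Assimilation: no change — [wbbebsa]
  (5) Geminate Reduction: [wbbebsa] → [wbebsa]
/gebiyirlu/:
  (1) Palatal Assibilation: no change — [gebiyirlu]
  (2) Regressive Voicing Assimilation: no change — [gebiyirlu]
  (3) Medial Vowel Deletion: [gebiyirlu] → [gebyrlu]
  (4) Nasal Assimilation: no change — [gebyrlu]
  (5) Geminate Reduction: no change — [gebyrlu]

[wbebsa], [gebyrlu]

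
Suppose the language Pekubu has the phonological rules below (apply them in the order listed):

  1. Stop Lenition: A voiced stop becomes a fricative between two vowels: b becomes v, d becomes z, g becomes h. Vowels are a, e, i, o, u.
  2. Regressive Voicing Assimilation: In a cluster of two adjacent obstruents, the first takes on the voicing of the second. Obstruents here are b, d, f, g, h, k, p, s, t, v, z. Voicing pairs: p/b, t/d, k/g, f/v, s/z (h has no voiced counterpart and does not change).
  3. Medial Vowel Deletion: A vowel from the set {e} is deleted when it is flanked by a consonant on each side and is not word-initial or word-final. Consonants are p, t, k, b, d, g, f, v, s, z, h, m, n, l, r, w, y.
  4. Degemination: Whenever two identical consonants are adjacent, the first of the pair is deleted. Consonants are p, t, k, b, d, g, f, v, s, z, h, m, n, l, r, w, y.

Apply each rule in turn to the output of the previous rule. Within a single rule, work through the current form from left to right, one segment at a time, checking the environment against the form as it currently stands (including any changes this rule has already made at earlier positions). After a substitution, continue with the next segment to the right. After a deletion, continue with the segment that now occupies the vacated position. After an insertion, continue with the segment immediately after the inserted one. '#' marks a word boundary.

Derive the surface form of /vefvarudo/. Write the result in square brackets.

1 Stop Lenition: [vefvarudo] → [vefvaruzo]
2 Regressive Voicing Assimilation: [vefvaruzo] → [vevvaruzo]
3 Medial Vowel Deletion: [vevvaruzo] → [vvvaruzo]
4 Degemination: [vvvaruzo] → [varuzo]

[varuzo]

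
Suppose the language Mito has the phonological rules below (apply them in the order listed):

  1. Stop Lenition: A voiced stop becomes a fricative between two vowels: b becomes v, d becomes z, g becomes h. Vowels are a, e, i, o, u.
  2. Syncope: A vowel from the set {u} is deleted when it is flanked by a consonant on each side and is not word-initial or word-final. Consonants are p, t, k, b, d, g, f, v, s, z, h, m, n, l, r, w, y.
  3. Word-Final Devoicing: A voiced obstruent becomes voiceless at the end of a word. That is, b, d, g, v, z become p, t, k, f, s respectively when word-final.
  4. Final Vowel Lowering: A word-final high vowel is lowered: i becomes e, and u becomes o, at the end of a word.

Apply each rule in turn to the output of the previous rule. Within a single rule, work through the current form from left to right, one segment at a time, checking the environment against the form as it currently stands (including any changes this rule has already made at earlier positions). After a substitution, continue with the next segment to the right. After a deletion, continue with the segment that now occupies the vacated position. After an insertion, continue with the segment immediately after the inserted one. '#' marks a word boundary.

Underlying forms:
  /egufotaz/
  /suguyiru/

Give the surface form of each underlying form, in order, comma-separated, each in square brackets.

[ehfotas], [shyiro]

/egufotaz/:
  1 Stop Lenition: [egufotaz] → [ehufotaz]
  2 Syncope: [ehufotaz] → [ehfotaz]
  3 Word-Final Devoicing: [ehfotaz] → [ehfotas]
  4 Final Vowel Lowering: no change — [ehfotas]
/suguyiru/:
  1 Stop Lenition: [suguyiru] → [suhuyiru]
  2 Syncope: [suhuyiru] → [shyiru]
  3 Word-Final Devoicing: no change — [shyiru]
  4 Final Vowel Lowering: [shyiru] → [shyiro]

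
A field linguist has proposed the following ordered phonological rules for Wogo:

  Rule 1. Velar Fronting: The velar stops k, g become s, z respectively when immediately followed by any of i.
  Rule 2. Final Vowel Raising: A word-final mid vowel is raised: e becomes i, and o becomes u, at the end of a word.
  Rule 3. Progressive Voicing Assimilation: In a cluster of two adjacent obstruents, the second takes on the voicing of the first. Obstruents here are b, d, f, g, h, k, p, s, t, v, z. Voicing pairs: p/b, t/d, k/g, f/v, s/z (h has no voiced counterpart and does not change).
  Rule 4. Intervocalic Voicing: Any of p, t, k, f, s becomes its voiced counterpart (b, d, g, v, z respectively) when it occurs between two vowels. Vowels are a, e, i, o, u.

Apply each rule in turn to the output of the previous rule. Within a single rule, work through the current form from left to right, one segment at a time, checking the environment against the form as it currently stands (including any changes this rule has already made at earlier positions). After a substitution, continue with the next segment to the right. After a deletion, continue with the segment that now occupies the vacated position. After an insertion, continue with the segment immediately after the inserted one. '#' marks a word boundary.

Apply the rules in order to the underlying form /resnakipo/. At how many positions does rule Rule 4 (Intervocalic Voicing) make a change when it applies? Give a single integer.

2

Rule 1 Velar Fronting: [resnakipo] → [resnasipo]
Rule 2 Final Vowel Raising: [resnasipo] → [resnasipu]
Rule 3 Progressive Voicing Assimilation: no change — [resnasipu]
Rule 4 Intervocalic Voicing: [resnasipu] → [resnazibu]
Rule Rule 4 changed 2 position(s).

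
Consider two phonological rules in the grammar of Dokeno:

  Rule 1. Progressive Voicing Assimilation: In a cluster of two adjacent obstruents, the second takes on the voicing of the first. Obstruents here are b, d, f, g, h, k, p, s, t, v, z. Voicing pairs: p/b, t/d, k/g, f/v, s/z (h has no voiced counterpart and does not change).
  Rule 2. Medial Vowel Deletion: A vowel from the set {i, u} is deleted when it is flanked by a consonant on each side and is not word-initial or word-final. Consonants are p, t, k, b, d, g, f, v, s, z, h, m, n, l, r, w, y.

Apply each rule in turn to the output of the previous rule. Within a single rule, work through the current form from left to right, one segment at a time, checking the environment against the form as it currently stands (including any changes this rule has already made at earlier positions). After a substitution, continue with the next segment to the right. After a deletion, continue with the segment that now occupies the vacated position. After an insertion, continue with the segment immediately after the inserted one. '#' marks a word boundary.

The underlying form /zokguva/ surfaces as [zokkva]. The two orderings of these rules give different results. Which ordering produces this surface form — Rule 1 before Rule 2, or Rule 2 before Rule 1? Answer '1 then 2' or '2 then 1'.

Order 1 then 2:
  1 Progressive Voicing Assimilation: [zokguva] → [zokkuva]
  2 Medial Vowel Deletion: [zokkuva] → [zokkva]
  result: [zokkva]
Order 2 then 1:
  2 Medial Vowel Deletion: [zokguva] → [zokgva]
  1 Progressive Voicing Assimilation: [zokgva] → [zokkfa]
  result: [zokkfa]

1 then 2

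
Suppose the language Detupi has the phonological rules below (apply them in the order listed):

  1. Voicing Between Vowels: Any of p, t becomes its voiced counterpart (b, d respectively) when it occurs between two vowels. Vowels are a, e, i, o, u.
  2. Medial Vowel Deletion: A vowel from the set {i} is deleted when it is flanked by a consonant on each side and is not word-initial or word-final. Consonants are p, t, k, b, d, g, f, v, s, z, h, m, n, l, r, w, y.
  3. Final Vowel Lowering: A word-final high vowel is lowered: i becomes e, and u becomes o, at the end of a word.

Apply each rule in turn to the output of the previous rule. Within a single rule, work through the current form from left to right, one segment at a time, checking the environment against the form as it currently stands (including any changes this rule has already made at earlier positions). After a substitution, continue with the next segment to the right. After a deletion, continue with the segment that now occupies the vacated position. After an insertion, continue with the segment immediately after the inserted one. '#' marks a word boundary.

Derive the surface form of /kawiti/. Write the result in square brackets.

[kawde]

1 Voicing Between Vowels: [kawiti] → [kawidi]
2 Medial Vowel Deletion: [kawidi] → [kawdi]
3 Final Vowel Lowering: [kawdi] → [kawde]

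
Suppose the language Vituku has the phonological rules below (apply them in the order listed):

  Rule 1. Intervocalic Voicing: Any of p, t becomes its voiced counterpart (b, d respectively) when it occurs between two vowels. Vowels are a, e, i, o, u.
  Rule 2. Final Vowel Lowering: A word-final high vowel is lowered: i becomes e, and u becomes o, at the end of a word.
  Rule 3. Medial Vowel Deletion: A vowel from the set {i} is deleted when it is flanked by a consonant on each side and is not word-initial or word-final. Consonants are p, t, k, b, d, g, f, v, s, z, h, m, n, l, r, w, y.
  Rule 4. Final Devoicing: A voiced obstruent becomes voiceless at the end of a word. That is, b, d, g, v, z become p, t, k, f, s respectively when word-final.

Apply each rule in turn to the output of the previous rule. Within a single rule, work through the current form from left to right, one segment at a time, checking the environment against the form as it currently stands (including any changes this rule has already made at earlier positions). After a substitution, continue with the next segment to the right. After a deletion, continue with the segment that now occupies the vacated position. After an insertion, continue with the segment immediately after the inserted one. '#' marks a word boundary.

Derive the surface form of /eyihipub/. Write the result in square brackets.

Rule 1 Intervocalic Voicing: [eyihipub] → [eyihibub]
Rule 2 Final Vowel Lowering: no change — [eyihibub]
Rule 3 Medial Vowel Deletion: [eyihibub] → [eyhbub]
Rule 4 Final Devoicing: [eyhbub] → [eyhbup]

[eyhbup]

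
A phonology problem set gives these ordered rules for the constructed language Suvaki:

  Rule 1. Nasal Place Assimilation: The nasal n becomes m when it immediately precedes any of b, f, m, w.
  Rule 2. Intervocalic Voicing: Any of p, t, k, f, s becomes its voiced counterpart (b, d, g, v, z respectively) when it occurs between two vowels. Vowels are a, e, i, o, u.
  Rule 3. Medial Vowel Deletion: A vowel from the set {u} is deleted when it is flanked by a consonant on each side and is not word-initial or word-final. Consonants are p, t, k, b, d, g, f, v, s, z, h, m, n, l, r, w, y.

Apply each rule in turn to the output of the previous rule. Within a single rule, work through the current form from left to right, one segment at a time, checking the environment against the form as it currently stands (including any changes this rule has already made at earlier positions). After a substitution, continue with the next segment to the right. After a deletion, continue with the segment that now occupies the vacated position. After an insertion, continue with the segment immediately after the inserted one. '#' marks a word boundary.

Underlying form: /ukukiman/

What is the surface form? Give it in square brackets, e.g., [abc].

[uggiman]

Rule 1 Nasal Place Assimilation: no change — [ukukiman]
Rule 2 Intervocalic Voicing: [ukukiman] → [ugugiman]
Rule 3 Medial Vowel Deletion: [ugugiman] → [uggiman]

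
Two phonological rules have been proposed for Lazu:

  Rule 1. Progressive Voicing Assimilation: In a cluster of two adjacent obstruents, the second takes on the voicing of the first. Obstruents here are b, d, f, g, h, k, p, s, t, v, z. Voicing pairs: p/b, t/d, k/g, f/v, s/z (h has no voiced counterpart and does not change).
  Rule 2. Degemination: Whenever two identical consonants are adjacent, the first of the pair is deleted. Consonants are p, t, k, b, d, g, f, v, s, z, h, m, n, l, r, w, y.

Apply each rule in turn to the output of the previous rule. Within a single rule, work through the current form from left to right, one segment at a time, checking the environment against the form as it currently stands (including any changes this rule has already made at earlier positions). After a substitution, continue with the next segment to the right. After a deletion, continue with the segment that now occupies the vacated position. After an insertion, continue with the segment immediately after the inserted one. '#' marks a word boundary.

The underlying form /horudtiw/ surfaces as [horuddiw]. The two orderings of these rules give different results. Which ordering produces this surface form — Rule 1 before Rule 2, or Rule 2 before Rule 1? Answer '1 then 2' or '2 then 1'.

2 then 1

Order 1 then 2:
  1 Progressive Voicing Assimilation: [horudtiw] → [horuddiw]
  2 Degemination: [horuddiw] → [horudiw]
  result: [horudiw]
Order 2 then 1:
  2 Degemination: no change — [horudtiw]
  1 Progressive Voicing Assimilation: [horudtiw] → [horuddiw]
  result: [horuddiw]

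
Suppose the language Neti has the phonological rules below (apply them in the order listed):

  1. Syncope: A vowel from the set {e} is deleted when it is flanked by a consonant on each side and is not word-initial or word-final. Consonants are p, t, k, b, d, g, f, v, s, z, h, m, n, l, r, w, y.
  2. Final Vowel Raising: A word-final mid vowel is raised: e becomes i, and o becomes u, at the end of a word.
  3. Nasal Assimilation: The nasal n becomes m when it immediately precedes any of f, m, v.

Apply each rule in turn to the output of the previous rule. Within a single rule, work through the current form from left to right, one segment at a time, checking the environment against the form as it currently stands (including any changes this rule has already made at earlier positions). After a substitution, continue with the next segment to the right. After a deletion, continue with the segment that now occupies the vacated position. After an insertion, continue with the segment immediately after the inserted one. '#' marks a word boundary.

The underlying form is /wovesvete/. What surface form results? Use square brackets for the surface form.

[wovsvti]

1 Syncope: [wovesvete] → [wovsvte]
2 Final Vowel Raising: [wovsvte] → [wovsvti]
3 Nasal Assimilation: no change — [wovsvti]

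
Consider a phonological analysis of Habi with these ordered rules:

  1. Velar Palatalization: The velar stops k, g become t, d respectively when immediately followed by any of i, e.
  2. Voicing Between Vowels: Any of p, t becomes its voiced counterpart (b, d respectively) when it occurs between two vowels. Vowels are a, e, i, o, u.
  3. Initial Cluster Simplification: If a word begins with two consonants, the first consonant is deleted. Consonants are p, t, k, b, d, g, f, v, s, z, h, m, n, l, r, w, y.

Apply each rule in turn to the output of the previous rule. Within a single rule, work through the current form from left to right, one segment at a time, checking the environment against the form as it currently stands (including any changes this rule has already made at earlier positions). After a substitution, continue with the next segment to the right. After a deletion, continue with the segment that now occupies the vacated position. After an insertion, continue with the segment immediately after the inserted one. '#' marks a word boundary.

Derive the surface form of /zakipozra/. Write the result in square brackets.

1 Velar Palatalization: [zakipozra] → [zatipozra]
2 Voicing Between Vowels: [zatipozra] → [zadibozra]
3 Initial Cluster Simplification: no change — [zadibozra]

[zadibozra]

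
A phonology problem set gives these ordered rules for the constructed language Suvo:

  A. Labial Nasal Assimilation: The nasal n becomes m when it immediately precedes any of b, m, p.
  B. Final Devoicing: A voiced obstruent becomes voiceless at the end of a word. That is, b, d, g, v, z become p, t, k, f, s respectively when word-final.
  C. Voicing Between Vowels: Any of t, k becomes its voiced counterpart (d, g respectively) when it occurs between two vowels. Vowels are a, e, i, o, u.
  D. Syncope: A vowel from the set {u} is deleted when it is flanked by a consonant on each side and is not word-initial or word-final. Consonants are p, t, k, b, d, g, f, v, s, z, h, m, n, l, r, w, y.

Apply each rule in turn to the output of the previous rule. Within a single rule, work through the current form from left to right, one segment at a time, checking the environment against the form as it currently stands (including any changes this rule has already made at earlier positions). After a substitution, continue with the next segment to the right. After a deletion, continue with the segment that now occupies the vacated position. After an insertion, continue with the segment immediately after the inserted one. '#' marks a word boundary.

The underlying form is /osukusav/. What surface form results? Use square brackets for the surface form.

A Labial Nasal Assimilation: no change — [osukusav]
B Final Devoicing: [osukusav] → [osukusaf]
C Voicing Between Vowels: [osukusaf] → [osugusaf]
D Syncope: [osugusaf] → [osgsaf]

[osgsaf]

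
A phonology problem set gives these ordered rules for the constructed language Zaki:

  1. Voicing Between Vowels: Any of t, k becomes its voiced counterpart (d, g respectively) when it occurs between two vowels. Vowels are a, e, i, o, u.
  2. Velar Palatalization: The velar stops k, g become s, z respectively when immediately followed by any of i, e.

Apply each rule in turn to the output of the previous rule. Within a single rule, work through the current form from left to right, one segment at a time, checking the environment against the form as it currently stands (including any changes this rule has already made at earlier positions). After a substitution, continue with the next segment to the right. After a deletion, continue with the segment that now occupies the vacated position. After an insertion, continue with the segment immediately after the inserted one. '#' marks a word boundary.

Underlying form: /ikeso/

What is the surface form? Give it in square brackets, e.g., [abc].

1 Voicing Between Vowels: [ikeso] → [igeso]
2 Velar Palatalization: [igeso] → [izeso]

[izeso]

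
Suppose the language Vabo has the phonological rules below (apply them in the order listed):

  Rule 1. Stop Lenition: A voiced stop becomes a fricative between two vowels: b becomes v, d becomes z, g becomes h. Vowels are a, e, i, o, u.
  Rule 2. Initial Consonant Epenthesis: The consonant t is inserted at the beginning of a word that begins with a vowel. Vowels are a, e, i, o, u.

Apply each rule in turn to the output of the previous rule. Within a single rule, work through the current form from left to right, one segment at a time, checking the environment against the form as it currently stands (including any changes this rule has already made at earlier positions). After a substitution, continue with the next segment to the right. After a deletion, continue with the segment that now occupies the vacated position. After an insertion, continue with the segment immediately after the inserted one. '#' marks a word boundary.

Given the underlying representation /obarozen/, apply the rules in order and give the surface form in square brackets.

[tovarozen]

Rule 1 Stop Lenition: [obarozen] → [ovarozen]
Rule 2 Initial Consonant Epenthesis: [ovarozen] → [tovarozen]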